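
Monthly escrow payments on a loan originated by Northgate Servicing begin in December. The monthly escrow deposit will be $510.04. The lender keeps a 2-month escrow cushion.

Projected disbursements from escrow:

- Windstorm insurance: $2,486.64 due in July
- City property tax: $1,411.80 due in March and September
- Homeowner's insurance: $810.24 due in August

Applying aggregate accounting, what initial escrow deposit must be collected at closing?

$2,040.16

Cushion = 2 × $510.04 = $1,020.08
Trial balance (start $0, +$510.04 each month, − disbursements):
  Dec: +$510.04 → $510.04
  Jan: +$510.04 → $1,020.08
  Feb: +$510.04 → $1,530.12
  Mar: +$510.04 − $1,411.80 → $628.36
  Apr: +$510.04 → $1,138.40
  May: +$510.04 → $1,648.44
  Jun: +$510.04 → $2,158.48
  Jul: +$510.04 − $2,486.64 → $181.88
  Aug: +$510.04 − $810.24 → -$118.32
  Sep: +$510.04 − $1,411.80 → -$1,020.08
  Oct: +$510.04 → -$510.04
  Nov: +$510.04 → $0.00
Lowest trial balance = -$1,020.08 (Sep)
Initial deposit = cushion − low point = $1,020.08 − (-$1,020.08) = $2,040.16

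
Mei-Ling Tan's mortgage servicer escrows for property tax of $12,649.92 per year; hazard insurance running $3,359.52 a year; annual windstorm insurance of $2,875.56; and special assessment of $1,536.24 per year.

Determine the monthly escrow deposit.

Property tax: $12,649.92
Hazard insurance: $3,359.52
Windstorm insurance: $2,875.56
Special assessment: $1,536.24
Total annual escrow = $12,649.92 + $3,359.52 + $2,875.56 + $1,536.24 = $20,421.24
Monthly = $20,421.24 / 12 = $1,701.77

$1,701.77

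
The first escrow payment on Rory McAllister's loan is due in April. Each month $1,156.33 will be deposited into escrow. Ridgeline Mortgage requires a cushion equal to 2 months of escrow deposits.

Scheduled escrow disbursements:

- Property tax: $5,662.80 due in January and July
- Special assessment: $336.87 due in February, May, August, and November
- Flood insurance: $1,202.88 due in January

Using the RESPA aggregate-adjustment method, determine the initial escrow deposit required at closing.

$4,288.45

Cushion = 2 × $1,156.33 = $2,312.66
Trial balance (start $0, +$1,156.33 each month, − disbursements):
  Apr: +$1,156.33 → $1,156.33
  May: +$1,156.33 − $336.87 → $1,975.79
  Jun: +$1,156.33 → $3,132.12
  Jul: +$1,156.33 − $5,662.80 → -$1,374.35
  Aug: +$1,156.33 − $336.87 → -$554.89
  Sep: +$1,156.33 → $601.44
  Oct: +$1,156.33 → $1,757.77
  Nov: +$1,156.33 − $336.87 → $2,577.23
  Dec: +$1,156.33 → $3,733.56
  Jan: +$1,156.33 − $6,865.68 → -$1,975.79
  Feb: +$1,156.33 − $336.87 → -$1,156.33
  Mar: +$1,156.33 → $0.00
Lowest trial balance = -$1,975.79 (Jan)
Initial deposit = cushion − low point = $2,312.66 − (-$1,975.79) = $4,288.45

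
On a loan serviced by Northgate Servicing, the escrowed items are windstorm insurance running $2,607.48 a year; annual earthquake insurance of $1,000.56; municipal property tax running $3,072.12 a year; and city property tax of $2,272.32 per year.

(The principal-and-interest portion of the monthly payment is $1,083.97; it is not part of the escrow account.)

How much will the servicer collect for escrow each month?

Windstorm insurance = $2,607.48 annually
Earthquake insurance = $1,000.56 annually
Municipal property tax = $3,072.12 annually
City property tax = $2,272.32 annually
Combined annual = $8,952.48
Monthly escrow = $8,952.48 ÷ 12 = $746.04

$746.04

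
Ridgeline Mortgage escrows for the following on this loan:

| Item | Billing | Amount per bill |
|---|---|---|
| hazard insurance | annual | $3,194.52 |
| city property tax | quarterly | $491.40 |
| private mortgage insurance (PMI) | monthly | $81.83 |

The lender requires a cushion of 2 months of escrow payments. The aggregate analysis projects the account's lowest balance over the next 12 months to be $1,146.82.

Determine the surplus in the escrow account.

Hazard insurance — $3,194.52 annually
City property tax — $491.40 × 4 = $1,965.60 annually
Private mortgage insurance (PMI) — $81.83 × 12 = $981.96 annually
Annual escrow total = $3,194.52 + $1,965.60 + $981.96 = $6,142.08
Base monthly escrow = $6,142.08 ÷ 12 = $511.84
Required reserve = 2 × $511.84 = $1,023.68
Excess over cushion: $1,146.82 − $1,023.68 = $123.14

$123.14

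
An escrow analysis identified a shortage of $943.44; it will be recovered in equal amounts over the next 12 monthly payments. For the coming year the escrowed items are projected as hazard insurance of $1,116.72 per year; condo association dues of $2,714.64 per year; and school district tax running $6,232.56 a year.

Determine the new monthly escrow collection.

Hazard insurance = $1,116.72 annually
Condo association dues = $2,714.64 annually
School district tax = $6,232.56 annually
Annual escrow total = $1,116.72 + $2,714.64 + $6,232.56 = $10,063.92
Base monthly escrow = $10,063.92 / 12 = $838.66
Shortage spread = $943.44 / 12 = $78.62/mo
Adjusted monthly = $838.66 + $78.62 = $917.28

$917.28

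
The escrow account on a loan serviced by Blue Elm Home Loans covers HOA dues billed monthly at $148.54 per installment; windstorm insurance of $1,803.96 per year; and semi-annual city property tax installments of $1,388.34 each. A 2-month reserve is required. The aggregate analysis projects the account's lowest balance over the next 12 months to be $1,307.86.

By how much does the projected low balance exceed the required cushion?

HOA dues: $148.54 × 12 = $1,782.48/yr
Windstorm insurance: $1,803.96/yr
City property tax: $1,388.34 × 2 = $2,776.68/yr
Combined annual = $1,782.48 + $1,803.96 + $2,776.68 = $6,363.12
Monthly = $6,363.12 ÷ 12 = $530.26
Required reserve = 2 × $530.26 = $1,060.52
Excess over cushion: $1,307.86 − $1,060.52 = $247.34

$247.34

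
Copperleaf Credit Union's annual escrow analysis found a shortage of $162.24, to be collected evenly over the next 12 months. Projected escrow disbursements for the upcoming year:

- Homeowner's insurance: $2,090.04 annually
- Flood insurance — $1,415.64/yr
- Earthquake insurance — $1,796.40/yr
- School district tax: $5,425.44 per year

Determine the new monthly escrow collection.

Homeowner's insurance = $2,090.04/yr
Flood insurance = $1,415.64/yr
Earthquake insurance = $1,796.40/yr
School district tax = $5,425.44/yr
Yearly total = $10,727.52
Base monthly escrow = $10,727.52 ÷ 12 = $893.96
Shortage per month = $162.24 ÷ 12 = $13.52
Adjusted monthly = $893.96 + $13.52 = $907.48

$907.48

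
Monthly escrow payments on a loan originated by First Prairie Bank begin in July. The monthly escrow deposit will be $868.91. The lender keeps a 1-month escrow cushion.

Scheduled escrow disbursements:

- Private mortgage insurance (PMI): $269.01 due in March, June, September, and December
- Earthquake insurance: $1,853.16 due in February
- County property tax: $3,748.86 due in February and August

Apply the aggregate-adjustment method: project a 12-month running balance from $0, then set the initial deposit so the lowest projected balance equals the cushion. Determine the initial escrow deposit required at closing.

Cushion = 1 × $868.91 = $868.91
Trial balance (start $0, +$868.91 each month, − disbursements):
  Jul: +$868.91 → $868.91
  Aug: +$868.91 − $3,748.86 → -$2,011.04
  Sep: +$868.91 − $269.01 → -$1,411.14
  Oct: +$868.91 → -$542.23
  Nov: +$868.91 → $326.68
  Dec: +$868.91 − $269.01 → $926.58
  Jan: +$868.91 → $1,795.49
  Feb: +$868.91 − $5,602.02 → -$2,937.62
  Mar: +$868.91 − $269.01 → -$2,337.72
  Apr: +$868.91 → -$1,468.81
  May: +$868.91 → -$599.90
  Jun: +$868.91 − $269.01 → $0.00
Lowest trial balance = -$2,937.62 (Feb)
Initial deposit = cushion − low point = $868.91 − (-$2,937.62) = $3,806.53

$3,806.53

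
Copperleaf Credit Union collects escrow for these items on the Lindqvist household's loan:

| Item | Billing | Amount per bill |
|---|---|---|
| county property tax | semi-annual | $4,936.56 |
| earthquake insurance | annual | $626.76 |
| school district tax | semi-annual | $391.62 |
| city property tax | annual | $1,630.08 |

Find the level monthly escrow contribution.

County property tax = $4,936.56 × 2 = $9,873.12 per year
Earthquake insurance = $626.76 per year
School district tax = $391.62 × 2 = $783.24 per year
City property tax = $1,630.08 per year
Total annual escrow = $9,873.12 + $626.76 + $783.24 + $1,630.08 = $12,913.20
Per month = $12,913.20 ÷ 12 = $1,076.10

$1,076.10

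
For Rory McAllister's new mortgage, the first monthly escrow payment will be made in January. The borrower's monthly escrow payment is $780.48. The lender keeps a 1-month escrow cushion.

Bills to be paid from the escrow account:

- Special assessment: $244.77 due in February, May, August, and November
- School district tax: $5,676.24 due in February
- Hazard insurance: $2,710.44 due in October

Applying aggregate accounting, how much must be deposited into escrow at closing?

Cushion = 1 × $780.48 = $780.48
Trial balance (start $0, +$780.48 each month, − disbursements):
  Jan: +$780.48 → $780.48
  Feb: +$780.48 − $5,921.01 → -$4,360.05
  Mar: +$780.48 → -$3,579.57
  Apr: +$780.48 → -$2,799.09
  May: +$780.48 − $244.77 → -$2,263.38
  Jun: +$780.48 → -$1,482.90
  Jul: +$780.48 → -$702.42
  Aug: +$780.48 − $244.77 → -$166.71
  Sep: +$780.48 → $613.77
  Oct: +$780.48 − $2,710.44 → -$1,316.19
  Nov: +$780.48 − $244.77 → -$780.48
  Dec: +$780.48 → $0.00
Lowest trial balance = -$4,360.05 (Feb)
Initial deposit = cushion − low point = $780.48 − (-$4,360.05) = $5,140.53

$5,140.53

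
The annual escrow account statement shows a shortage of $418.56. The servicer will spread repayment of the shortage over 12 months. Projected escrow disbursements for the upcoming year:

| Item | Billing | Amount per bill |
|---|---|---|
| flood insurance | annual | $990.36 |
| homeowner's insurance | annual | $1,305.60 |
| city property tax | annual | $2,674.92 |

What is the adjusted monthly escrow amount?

$449.12

Flood insurance — $990.36/yr
Homeowner's insurance — $1,305.60/yr
City property tax — $2,674.92/yr
Total per year = $990.36 + $1,305.60 + $2,674.92 = $4,970.88
Monthly escrow = $4,970.88 ÷ 12 = $414.24
Monthly shortage recovery: $418.56 / 12 = $34.88
New monthly escrow = $414.24 + $34.88 = $449.12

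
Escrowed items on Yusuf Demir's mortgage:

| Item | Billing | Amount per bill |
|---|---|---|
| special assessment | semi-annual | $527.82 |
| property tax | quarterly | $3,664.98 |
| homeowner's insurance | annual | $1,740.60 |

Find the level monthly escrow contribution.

Special assessment = $527.82 × 2 = $1,055.64
Property tax = $3,664.98 × 4 = $14,659.92
Homeowner's insurance = $1,740.60
Yearly total = $1,055.64 + $14,659.92 + $1,740.60 = $17,456.16
Per month = $17,456.16 / 12 = $1,454.68

$1,454.68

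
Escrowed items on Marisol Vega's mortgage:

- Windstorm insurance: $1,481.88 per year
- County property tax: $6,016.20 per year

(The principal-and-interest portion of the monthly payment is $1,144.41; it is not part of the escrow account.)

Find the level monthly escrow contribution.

$624.84

Windstorm insurance — $1,481.88/yr
County property tax — $6,016.20/yr
Total per year = $7,498.08
Base monthly escrow = $7,498.08 / 12 = $624.84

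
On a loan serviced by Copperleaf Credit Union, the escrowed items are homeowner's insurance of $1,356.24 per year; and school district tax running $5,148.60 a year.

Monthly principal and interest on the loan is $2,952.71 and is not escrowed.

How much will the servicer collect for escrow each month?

Homeowner's insurance: $1,356.24 per year
School district tax: $5,148.60 per year
Annual escrow total = $1,356.24 + $5,148.60 = $6,504.84
Monthly = $6,504.84 / 12 = $542.07

$542.07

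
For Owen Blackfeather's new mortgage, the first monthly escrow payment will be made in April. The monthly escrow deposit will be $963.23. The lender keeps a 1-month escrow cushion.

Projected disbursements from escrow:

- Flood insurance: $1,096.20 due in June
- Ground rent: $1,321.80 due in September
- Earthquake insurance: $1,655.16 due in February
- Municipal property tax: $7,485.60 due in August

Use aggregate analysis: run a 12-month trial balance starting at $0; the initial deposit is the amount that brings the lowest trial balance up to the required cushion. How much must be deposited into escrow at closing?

Cushion = 1 × $963.23 = $963.23
Trial balance (start $0, +$963.23 each month, − disbursements):
  Apr: +$963.23 → $963.23
  May: +$963.23 → $1,926.46
  Jun: +$963.23 − $1,096.20 → $1,793.49
  Jul: +$963.23 → $2,756.72
  Aug: +$963.23 − $7,485.60 → -$3,765.65
  Sep: +$963.23 − $1,321.80 → -$4,124.22
  Oct: +$963.23 → -$3,160.99
  Nov: +$963.23 → -$2,197.76
  Dec: +$963.23 → -$1,234.53
  Jan: +$963.23 → -$271.30
  Feb: +$963.23 − $1,655.16 → -$963.23
  Mar: +$963.23 → $0.00
Lowest trial balance = -$4,124.22 (Sep)
Initial deposit = cushion − low point = $963.23 − (-$4,124.22) = $5,087.45

$5,087.45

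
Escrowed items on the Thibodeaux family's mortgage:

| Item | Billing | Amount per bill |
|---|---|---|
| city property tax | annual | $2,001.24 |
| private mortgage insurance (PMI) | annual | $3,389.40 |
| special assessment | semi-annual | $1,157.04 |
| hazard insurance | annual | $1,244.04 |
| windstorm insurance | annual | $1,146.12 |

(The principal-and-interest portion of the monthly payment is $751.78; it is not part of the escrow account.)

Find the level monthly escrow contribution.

$841.24

City property tax = $2,001.24 per year
Private mortgage insurance (PMI) = $3,389.40 per year
Special assessment = $1,157.04 × 2 = $2,314.08 per year
Hazard insurance = $1,244.04 per year
Windstorm insurance = $1,146.12 per year
Yearly total = $10,094.88
Monthly = $10,094.88 ÷ 12 = $841.24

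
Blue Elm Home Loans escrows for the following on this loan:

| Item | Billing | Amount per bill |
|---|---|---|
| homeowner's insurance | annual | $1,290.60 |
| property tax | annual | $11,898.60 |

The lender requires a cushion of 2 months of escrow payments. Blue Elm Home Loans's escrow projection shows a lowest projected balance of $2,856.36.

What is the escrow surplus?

$658.16

Homeowner's insurance — $1,290.60 annually
Property tax — $11,898.60 annually
Combined annual = $13,189.20
Monthly = $13,189.20 ÷ 12 = $1,099.10
Required reserve = 2 × $1,099.10 = $2,198.20
Excess over cushion: $2,856.36 − $2,198.20 = $658.16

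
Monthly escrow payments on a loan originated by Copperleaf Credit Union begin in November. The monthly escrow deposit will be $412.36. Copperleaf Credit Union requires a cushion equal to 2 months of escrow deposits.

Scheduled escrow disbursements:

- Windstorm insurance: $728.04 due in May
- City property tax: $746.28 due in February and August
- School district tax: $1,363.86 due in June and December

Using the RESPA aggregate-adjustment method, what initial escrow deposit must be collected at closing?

Cushion = 2 × $412.36 = $824.72
Trial balance (start $0, +$412.36 each month, − disbursements):
  Nov: +$412.36 → $412.36
  Dec: +$412.36 − $1,363.86 → -$539.14
  Jan: +$412.36 → -$126.78
  Feb: +$412.36 − $746.28 → -$460.70
  Mar: +$412.36 → -$48.34
  Apr: +$412.36 → $364.02
  May: +$412.36 − $728.04 → $48.34
  Jun: +$412.36 − $1,363.86 → -$903.16
  Jul: +$412.36 → -$490.80
  Aug: +$412.36 − $746.28 → -$824.72
  Sep: +$412.36 → -$412.36
  Oct: +$412.36 → $0.00
Lowest trial balance = -$903.16 (Jun)
Initial deposit = cushion − low point = $824.72 − (-$903.16) = $1,727.88

$1,727.88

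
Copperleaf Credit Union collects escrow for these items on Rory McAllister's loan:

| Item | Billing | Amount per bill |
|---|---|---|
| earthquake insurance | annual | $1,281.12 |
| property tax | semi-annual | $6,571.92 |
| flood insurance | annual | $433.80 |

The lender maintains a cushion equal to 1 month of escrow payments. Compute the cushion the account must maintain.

Earthquake insurance — $1,281.12/yr
Property tax — $6,571.92 × 2 = $13,143.84/yr
Flood insurance — $433.80/yr
Total annual escrow = $14,858.76
Monthly = $14,858.76 ÷ 12 = $1,238.23
Required cushion = 1 × $1,238.23 = $1,238.23

$1,238.23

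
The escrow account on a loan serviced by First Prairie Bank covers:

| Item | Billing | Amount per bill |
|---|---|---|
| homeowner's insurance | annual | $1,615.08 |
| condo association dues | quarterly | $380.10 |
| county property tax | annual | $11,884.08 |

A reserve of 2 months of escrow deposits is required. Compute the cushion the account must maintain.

Homeowner's insurance = $1,615.08
Condo association dues = $380.10 × 4 = $1,520.40
County property tax = $11,884.08
Annual escrow total = $1,615.08 + $1,520.40 + $11,884.08 = $15,019.56
Monthly = $15,019.56 ÷ 12 = $1,251.63
Reserve = 2 × $1,251.63 = $2,503.26

$2,503.26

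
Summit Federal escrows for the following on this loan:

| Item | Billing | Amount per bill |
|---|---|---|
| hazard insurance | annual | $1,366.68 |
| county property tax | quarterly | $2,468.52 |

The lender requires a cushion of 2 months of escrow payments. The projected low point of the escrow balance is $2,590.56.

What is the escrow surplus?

$717.10

Hazard insurance = $1,366.68 per year
County property tax = $2,468.52 × 4 = $9,874.08 per year
Yearly total = $11,240.76
Per month = $11,240.76 / 12 = $936.73
Required reserve = 2 × $936.73 = $1,873.46
Surplus = $2,590.56 − $1,873.46 = $717.10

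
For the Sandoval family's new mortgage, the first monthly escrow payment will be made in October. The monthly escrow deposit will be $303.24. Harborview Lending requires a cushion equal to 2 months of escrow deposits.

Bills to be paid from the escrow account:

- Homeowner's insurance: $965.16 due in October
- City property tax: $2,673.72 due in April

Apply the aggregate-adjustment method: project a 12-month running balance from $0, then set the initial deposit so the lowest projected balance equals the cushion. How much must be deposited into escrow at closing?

Cushion = 2 × $303.24 = $606.48
Trial balance (start $0, +$303.24 each month, − disbursements):
  Oct: +$303.24 − $965.16 → -$661.92
  Nov: +$303.24 → -$358.68
  Dec: +$303.24 → -$55.44
  Jan: +$303.24 → $247.80
  Feb: +$303.24 → $551.04
  Mar: +$303.24 → $854.28
  Apr: +$303.24 − $2,673.72 → -$1,516.20
  May: +$303.24 → -$1,212.96
  Jun: +$303.24 → -$909.72
  Jul: +$303.24 → -$606.48
  Aug: +$303.24 → -$303.24
  Sep: +$303.24 → $0.00
Lowest trial balance = -$1,516.20 (Apr)
Initial deposit = cushion − low point = $606.48 − (-$1,516.20) = $2,122.68

$2,122.68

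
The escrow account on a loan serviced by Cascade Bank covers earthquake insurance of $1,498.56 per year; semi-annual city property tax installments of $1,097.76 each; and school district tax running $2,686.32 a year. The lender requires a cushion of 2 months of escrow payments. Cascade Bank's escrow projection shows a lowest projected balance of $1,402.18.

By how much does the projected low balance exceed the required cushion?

Earthquake insurance — $1,498.56/yr
City property tax — $1,097.76 × 2 = $2,195.52/yr
School district tax — $2,686.32/yr
Total per year = $1,498.56 + $2,195.52 + $2,686.32 = $6,380.40
Base monthly escrow = $6,380.40 ÷ 12 = $531.70
Cushion = 2 × $531.70 = $1,063.40
Surplus = $1,402.18 − $1,063.40 = $338.78

$338.78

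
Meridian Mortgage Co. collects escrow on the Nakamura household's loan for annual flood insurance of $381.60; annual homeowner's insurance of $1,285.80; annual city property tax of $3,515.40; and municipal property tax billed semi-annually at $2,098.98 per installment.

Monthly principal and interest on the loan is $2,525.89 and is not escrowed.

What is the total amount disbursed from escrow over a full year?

$9,380.76

Flood insurance — $381.60 per year
Homeowner's insurance — $1,285.80 per year
City property tax — $3,515.40 per year
Municipal property tax — $2,098.98 × 2 = $4,197.96 per year
Annual escrow total = $381.60 + $1,285.80 + $3,515.40 + $4,197.96 = $9,380.76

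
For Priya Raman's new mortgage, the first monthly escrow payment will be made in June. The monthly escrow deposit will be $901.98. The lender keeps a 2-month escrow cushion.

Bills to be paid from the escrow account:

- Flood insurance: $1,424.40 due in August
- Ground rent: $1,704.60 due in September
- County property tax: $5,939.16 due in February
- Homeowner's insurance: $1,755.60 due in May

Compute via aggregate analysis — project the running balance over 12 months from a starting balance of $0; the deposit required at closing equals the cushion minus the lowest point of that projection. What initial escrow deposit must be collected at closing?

$2,754.30

Cushion = 2 × $901.98 = $1,803.96
Trial balance (start $0, +$901.98 each month, − disbursements):
  Jun: +$901.98 → $901.98
  Jul: +$901.98 → $1,803.96
  Aug: +$901.98 − $1,424.40 → $1,281.54
  Sep: +$901.98 − $1,704.60 → $478.92
  Oct: +$901.98 → $1,380.90
  Nov: +$901.98 → $2,282.88
  Dec: +$901.98 → $3,184.86
  Jan: +$901.98 → $4,086.84
  Feb: +$901.98 − $5,939.16 → -$950.34
  Mar: +$901.98 → -$48.36
  Apr: +$901.98 → $853.62
  May: +$901.98 − $1,755.60 → $0.00
Lowest trial balance = -$950.34 (Feb)
Initial deposit = cushion − low point = $1,803.96 − (-$950.34) = $2,754.30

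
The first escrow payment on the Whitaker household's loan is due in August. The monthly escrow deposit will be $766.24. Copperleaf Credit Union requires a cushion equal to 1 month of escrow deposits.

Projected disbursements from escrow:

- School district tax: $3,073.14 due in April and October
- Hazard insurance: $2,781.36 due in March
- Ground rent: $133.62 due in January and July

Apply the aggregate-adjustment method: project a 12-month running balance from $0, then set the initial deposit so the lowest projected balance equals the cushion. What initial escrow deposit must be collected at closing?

Cushion = 1 × $766.24 = $766.24
Trial balance (start $0, +$766.24 each month, − disbursements):
  Aug: +$766.24 → $766.24
  Sep: +$766.24 → $1,532.48
  Oct: +$766.24 − $3,073.14 → -$774.42
  Nov: +$766.24 → -$8.18
  Dec: +$766.24 → $758.06
  Jan: +$766.24 − $133.62 → $1,390.68
  Feb: +$766.24 → $2,156.92
  Mar: +$766.24 − $2,781.36 → $141.80
  Apr: +$766.24 − $3,073.14 → -$2,165.10
  May: +$766.24 → -$1,398.86
  Jun: +$766.24 → -$632.62
  Jul: +$766.24 − $133.62 → $0.00
Lowest trial balance = -$2,165.10 (Apr)
Initial deposit = cushion − low point = $766.24 − (-$2,165.10) = $2,931.34

$2,931.34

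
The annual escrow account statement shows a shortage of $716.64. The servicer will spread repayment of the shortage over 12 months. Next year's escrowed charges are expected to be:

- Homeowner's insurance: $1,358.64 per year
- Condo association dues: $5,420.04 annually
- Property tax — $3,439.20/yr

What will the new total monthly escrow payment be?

$911.21

Homeowner's insurance — $1,358.64
Condo association dues — $5,420.04
Property tax — $3,439.20
Annual escrow total = $10,217.88
Monthly = $10,217.88 ÷ 12 = $851.49
Monthly shortage recovery: $716.64 / 12 = $59.72
New monthly escrow = $851.49 + $59.72 = $911.21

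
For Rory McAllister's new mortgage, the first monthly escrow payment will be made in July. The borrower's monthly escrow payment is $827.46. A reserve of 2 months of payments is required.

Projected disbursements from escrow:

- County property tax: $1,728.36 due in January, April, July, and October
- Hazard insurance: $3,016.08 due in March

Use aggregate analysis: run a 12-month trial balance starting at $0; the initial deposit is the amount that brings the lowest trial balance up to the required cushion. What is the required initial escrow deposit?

$3,309.84

Cushion = 2 × $827.46 = $1,654.92
Trial balance (start $0, +$827.46 each month, − disbursements):
  Jul: +$827.46 − $1,728.36 → -$900.90
  Aug: +$827.46 → -$73.44
  Sep: +$827.46 → $754.02
  Oct: +$827.46 − $1,728.36 → -$146.88
  Nov: +$827.46 → $680.58
  Dec: +$827.46 → $1,508.04
  Jan: +$827.46 − $1,728.36 → $607.14
  Feb: +$827.46 → $1,434.60
  Mar: +$827.46 − $3,016.08 → -$754.02
  Apr: +$827.46 − $1,728.36 → -$1,654.92
  May: +$827.46 → -$827.46
  Jun: +$827.46 → $0.00
Lowest trial balance = -$1,654.92 (Apr)
Initial deposit = cushion − low point = $1,654.92 − (-$1,654.92) = $3,309.84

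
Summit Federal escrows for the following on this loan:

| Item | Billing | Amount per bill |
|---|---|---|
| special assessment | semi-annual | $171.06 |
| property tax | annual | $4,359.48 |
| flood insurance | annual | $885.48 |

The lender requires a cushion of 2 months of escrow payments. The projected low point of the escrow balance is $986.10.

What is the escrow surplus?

Special assessment — $171.06 × 2 = $342.12 per year
Property tax — $4,359.48 per year
Flood insurance — $885.48 per year
Annual escrow total = $5,587.08
Monthly escrow = $5,587.08 ÷ 12 = $465.59
Required cushion = 2 × $465.59 = $931.18
Excess over cushion: $986.10 − $931.18 = $54.92

$54.92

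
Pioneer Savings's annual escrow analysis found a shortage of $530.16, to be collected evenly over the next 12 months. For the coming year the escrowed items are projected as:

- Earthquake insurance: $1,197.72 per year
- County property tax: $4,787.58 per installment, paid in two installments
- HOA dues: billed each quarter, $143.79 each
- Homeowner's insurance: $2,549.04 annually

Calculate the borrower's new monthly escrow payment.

Earthquake insurance = $1,197.72 per year
County property tax = $4,787.58 × 2 = $9,575.16 per year
HOA dues = $143.79 × 4 = $575.16 per year
Homeowner's insurance = $2,549.04 per year
Total per year = $13,897.08
Base monthly escrow = $13,897.08 ÷ 12 = $1,158.09
Shortage per month = $530.16 ÷ 12 = $44.18
New monthly escrow = $1,158.09 + $44.18 = $1,202.27

$1,202.27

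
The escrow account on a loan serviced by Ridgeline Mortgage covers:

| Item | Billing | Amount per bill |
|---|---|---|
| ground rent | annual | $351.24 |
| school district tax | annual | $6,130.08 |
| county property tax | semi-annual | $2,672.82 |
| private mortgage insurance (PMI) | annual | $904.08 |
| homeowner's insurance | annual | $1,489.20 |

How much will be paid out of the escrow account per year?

$14,220.24

Ground rent: $351.24 annually
School district tax: $6,130.08 annually
County property tax: $2,672.82 × 2 = $5,345.64 annually
Private mortgage insurance (PMI): $904.08 annually
Homeowner's insurance: $1,489.20 annually
Total per year = $14,220.24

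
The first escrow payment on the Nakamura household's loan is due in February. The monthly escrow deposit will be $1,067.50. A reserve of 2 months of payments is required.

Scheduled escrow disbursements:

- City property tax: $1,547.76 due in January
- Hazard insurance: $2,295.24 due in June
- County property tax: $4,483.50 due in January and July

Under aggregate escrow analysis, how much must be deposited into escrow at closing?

Cushion = 2 × $1,067.50 = $2,135.00
Trial balance (start $0, +$1,067.50 each month, − disbursements):
  Feb: +$1,067.50 → $1,067.50
  Mar: +$1,067.50 → $2,135.00
  Apr: +$1,067.50 → $3,202.50
  May: +$1,067.50 → $4,270.00
  Jun: +$1,067.50 − $2,295.24 → $3,042.26
  Jul: +$1,067.50 − $4,483.50 → -$373.74
  Aug: +$1,067.50 → $693.76
  Sep: +$1,067.50 → $1,761.26
  Oct: +$1,067.50 → $2,828.76
  Nov: +$1,067.50 → $3,896.26
  Dec: +$1,067.50 → $4,963.76
  Jan: +$1,067.50 − $6,031.26 → $0.00
Lowest trial balance = -$373.74 (Jul)
Initial deposit = cushion − low point = $2,135.00 − (-$373.74) = $2,508.74

$2,508.74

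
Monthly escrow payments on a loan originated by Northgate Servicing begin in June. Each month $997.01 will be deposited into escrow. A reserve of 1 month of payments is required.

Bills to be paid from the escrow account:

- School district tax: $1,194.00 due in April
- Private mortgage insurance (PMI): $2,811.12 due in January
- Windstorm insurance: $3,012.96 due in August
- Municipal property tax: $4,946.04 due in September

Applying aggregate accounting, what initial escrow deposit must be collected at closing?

$4,967.97

Cushion = 1 × $997.01 = $997.01
Trial balance (start $0, +$997.01 each month, − disbursements):
  Jun: +$997.01 → $997.01
  Jul: +$997.01 → $1,994.02
  Aug: +$997.01 − $3,012.96 → -$21.93
  Sep: +$997.01 − $4,946.04 → -$3,970.96
  Oct: +$997.01 → -$2,973.95
  Nov: +$997.01 → -$1,976.94
  Dec: +$997.01 → -$979.93
  Jan: +$997.01 − $2,811.12 → -$2,794.04
  Feb: +$997.01 → -$1,797.03
  Mar: +$997.01 → -$800.02
  Apr: +$997.01 − $1,194.00 → -$997.01
  May: +$997.01 → $0.00
Lowest trial balance = -$3,970.96 (Sep)
Initial deposit = cushion − low point = $997.01 − (-$3,970.96) = $4,967.97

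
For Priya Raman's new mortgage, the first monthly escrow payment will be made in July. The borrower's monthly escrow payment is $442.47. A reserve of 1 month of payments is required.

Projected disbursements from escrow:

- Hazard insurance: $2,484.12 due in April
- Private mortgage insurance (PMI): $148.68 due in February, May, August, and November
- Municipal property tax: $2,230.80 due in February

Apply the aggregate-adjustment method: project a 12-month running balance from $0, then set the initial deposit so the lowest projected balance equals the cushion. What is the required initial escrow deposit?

Cushion = 1 × $442.47 = $442.47
Trial balance (start $0, +$442.47 each month, − disbursements):
  Jul: +$442.47 → $442.47
  Aug: +$442.47 − $148.68 → $736.26
  Sep: +$442.47 → $1,178.73
  Oct: +$442.47 → $1,621.20
  Nov: +$442.47 − $148.68 → $1,914.99
  Dec: +$442.47 → $2,357.46
  Jan: +$442.47 → $2,799.93
  Feb: +$442.47 − $2,379.48 → $862.92
  Mar: +$442.47 → $1,305.39
  Apr: +$442.47 − $2,484.12 → -$736.26
  May: +$442.47 − $148.68 → -$442.47
  Jun: +$442.47 → $0.00
Lowest trial balance = -$736.26 (Apr)
Initial deposit = cushion − low point = $442.47 − (-$736.26) = $1,178.73

$1,178.73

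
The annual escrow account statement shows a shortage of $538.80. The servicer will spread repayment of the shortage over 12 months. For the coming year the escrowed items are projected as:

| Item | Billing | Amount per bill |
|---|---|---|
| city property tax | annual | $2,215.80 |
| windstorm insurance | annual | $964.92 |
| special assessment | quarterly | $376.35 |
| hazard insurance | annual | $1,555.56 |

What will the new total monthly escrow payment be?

City property tax — $2,215.80
Windstorm insurance — $964.92
Special assessment — $376.35 × 4 = $1,505.40
Hazard insurance — $1,555.56
Total annual escrow = $2,215.80 + $964.92 + $1,505.40 + $1,555.56 = $6,241.68
Monthly = $6,241.68 ÷ 12 = $520.14
Monthly shortage recovery: $538.80 / 12 = $44.90
New monthly escrow = $520.14 + $44.90 = $565.04

$565.04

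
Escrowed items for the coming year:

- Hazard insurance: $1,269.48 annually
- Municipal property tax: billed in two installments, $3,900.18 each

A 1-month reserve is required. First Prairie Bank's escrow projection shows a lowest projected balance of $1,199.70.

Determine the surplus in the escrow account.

$443.88

Hazard insurance: $1,269.48 per year
Municipal property tax: $3,900.18 × 2 = $7,800.36 per year
Yearly total = $9,069.84
Monthly escrow = $9,069.84 ÷ 12 = $755.82
Required cushion = 1 × $755.82 = $755.82
Surplus = $1,199.70 − $755.82 = $443.88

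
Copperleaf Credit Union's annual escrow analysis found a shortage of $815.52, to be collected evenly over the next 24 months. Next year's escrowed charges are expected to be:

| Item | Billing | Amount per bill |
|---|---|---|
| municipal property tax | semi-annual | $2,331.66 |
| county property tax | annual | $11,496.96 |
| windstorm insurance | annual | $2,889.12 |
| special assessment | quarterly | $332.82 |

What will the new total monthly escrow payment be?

$1,732.37

Municipal property tax = $2,331.66 × 2 = $4,663.32 annually
County property tax = $11,496.96 annually
Windstorm insurance = $2,889.12 annually
Special assessment = $332.82 × 4 = $1,331.28 annually
Combined annual = $4,663.32 + $11,496.96 + $2,889.12 + $1,331.28 = $20,380.68
Base monthly escrow = $20,380.68 / 12 = $1,698.39
Monthly shortage recovery: $815.52 / 24 = $33.98
Adjusted monthly = $1,698.39 + $33.98 = $1,732.37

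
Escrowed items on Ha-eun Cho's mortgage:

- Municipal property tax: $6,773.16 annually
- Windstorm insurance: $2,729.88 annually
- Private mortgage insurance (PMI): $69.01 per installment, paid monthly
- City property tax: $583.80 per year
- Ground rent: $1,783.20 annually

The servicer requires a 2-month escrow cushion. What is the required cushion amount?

$2,116.36

Municipal property tax: $6,773.16 per year
Windstorm insurance: $2,729.88 per year
Private mortgage insurance (PMI): $69.01 × 12 = $828.12 per year
City property tax: $583.80 per year
Ground rent: $1,783.20 per year
Annual escrow total = $12,698.16
Monthly = $12,698.16 ÷ 12 = $1,058.18
Reserve = 2 × $1,058.18 = $2,116.36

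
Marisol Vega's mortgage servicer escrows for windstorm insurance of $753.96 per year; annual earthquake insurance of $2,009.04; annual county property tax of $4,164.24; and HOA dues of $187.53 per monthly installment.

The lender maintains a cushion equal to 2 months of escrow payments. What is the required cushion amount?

$1,529.60

Windstorm insurance: $753.96 per year
Earthquake insurance: $2,009.04 per year
County property tax: $4,164.24 per year
HOA dues: $187.53 × 12 = $2,250.36 per year
Total per year = $753.96 + $2,009.04 + $4,164.24 + $2,250.36 = $9,177.60
Base monthly escrow = $9,177.60 ÷ 12 = $764.80
Cushion = 2 × $764.80 = $1,529.60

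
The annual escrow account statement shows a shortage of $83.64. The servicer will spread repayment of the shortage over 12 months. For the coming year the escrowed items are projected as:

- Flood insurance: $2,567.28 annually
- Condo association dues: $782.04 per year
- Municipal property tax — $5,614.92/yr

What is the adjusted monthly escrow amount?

$753.99

Flood insurance: $2,567.28 per year
Condo association dues: $782.04 per year
Municipal property tax: $5,614.92 per year
Total annual escrow = $8,964.24
Monthly escrow = $8,964.24 ÷ 12 = $747.02
Shortage per month = $83.64 ÷ 12 = $6.97
Adjusted monthly = $747.02 + $6.97 = $753.99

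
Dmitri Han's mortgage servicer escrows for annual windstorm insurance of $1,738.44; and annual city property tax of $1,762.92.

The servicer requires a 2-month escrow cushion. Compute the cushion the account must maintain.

$583.56

Windstorm insurance = $1,738.44 per year
City property tax = $1,762.92 per year
Annual escrow total = $3,501.36
Monthly = $3,501.36 ÷ 12 = $291.78
Reserve = 2 × $291.78 = $583.56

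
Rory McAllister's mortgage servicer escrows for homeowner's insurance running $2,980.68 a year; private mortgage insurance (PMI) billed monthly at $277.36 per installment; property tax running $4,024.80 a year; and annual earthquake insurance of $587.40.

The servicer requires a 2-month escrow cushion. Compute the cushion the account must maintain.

Homeowner's insurance — $2,980.68 annually
Private mortgage insurance (PMI) — $277.36 × 12 = $3,328.32 annually
Property tax — $4,024.80 annually
Earthquake insurance — $587.40 annually
Total annual escrow = $10,921.20
Per month = $10,921.20 ÷ 12 = $910.10
Required cushion = 2 × $910.10 = $1,820.20

$1,820.20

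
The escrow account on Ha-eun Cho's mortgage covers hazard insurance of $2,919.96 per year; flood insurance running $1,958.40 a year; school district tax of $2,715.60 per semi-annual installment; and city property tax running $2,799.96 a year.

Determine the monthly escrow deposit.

Hazard insurance = $2,919.96 per year
Flood insurance = $1,958.40 per year
School district tax = $2,715.60 × 2 = $5,431.20 per year
City property tax = $2,799.96 per year
Combined annual = $2,919.96 + $1,958.40 + $5,431.20 + $2,799.96 = $13,109.52
Monthly = $13,109.52 ÷ 12 = $1,092.46

$1,092.46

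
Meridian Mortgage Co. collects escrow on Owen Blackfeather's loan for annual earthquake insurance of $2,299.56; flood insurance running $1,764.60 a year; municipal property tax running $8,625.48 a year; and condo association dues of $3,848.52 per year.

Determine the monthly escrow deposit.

Earthquake insurance = $2,299.56
Flood insurance = $1,764.60
Municipal property tax = $8,625.48
Condo association dues = $3,848.52
Annual escrow total = $2,299.56 + $1,764.60 + $8,625.48 + $3,848.52 = $16,538.16
Monthly = $16,538.16 ÷ 12 = $1,378.18

$1,378.18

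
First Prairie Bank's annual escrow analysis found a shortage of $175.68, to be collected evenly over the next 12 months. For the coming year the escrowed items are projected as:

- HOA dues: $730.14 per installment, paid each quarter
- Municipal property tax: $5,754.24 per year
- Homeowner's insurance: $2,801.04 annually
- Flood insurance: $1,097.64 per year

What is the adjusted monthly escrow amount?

HOA dues: $730.14 × 4 = $2,920.56 annually
Municipal property tax: $5,754.24 annually
Homeowner's insurance: $2,801.04 annually
Flood insurance: $1,097.64 annually
Combined annual = $2,920.56 + $5,754.24 + $2,801.04 + $1,097.64 = $12,573.48
Per month = $12,573.48 ÷ 12 = $1,047.79
Shortage spread = $175.68 / 12 = $14.64/mo
New monthly escrow = $1,047.79 + $14.64 = $1,062.43

$1,062.43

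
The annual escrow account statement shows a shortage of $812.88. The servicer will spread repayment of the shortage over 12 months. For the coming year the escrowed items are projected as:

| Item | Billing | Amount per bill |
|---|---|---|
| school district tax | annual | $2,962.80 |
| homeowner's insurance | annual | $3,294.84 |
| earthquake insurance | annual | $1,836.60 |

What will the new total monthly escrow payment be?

$742.26

School district tax — $2,962.80 per year
Homeowner's insurance — $3,294.84 per year
Earthquake insurance — $1,836.60 per year
Total annual escrow = $2,962.80 + $3,294.84 + $1,836.60 = $8,094.24
Monthly = $8,094.24 ÷ 12 = $674.52
Shortage per month = $812.88 ÷ 12 = $67.74
New monthly escrow = $674.52 + $67.74 = $742.26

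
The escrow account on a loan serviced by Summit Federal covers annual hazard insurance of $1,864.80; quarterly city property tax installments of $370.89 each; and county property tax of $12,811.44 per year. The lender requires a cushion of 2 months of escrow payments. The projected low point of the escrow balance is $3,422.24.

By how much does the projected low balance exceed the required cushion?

$728.94

Hazard insurance: $1,864.80 annually
City property tax: $370.89 × 4 = $1,483.56 annually
County property tax: $12,811.44 annually
Annual escrow total = $16,159.80
Per month = $16,159.80 ÷ 12 = $1,346.65
Required cushion = 2 × $1,346.65 = $2,693.30
Excess over cushion: $3,422.24 − $2,693.30 = $728.94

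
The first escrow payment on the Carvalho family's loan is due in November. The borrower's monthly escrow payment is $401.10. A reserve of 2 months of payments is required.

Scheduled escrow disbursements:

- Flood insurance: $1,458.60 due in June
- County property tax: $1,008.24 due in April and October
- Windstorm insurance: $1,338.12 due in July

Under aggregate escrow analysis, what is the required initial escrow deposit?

$997.26

Cushion = 2 × $401.10 = $802.20
Trial balance (start $0, +$401.10 each month, − disbursements):
  Nov: +$401.10 → $401.10
  Dec: +$401.10 → $802.20
  Jan: +$401.10 → $1,203.30
  Feb: +$401.10 → $1,604.40
  Mar: +$401.10 → $2,005.50
  Apr: +$401.10 − $1,008.24 → $1,398.36
  May: +$401.10 → $1,799.46
  Jun: +$401.10 − $1,458.60 → $741.96
  Jul: +$401.10 − $1,338.12 → -$195.06
  Aug: +$401.10 → $206.04
  Sep: +$401.10 → $607.14
  Oct: +$401.10 − $1,008.24 → $0.00
Lowest trial balance = -$195.06 (Jul)
Initial deposit = cushion − low point = $802.20 − (-$195.06) = $997.26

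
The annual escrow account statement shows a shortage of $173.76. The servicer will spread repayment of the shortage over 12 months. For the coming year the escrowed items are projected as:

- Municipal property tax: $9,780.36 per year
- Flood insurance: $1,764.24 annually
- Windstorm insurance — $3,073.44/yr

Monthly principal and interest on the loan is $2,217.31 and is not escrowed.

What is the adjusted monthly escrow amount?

Municipal property tax = $9,780.36
Flood insurance = $1,764.24
Windstorm insurance = $3,073.44
Total annual escrow = $9,780.36 + $1,764.24 + $3,073.44 = $14,618.04
Per month = $14,618.04 ÷ 12 = $1,218.17
Shortage spread = $173.76 ÷ 12 = $14.48/mo
New monthly escrow = $1,218.17 + $14.48 = $1,232.65

$1,232.65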